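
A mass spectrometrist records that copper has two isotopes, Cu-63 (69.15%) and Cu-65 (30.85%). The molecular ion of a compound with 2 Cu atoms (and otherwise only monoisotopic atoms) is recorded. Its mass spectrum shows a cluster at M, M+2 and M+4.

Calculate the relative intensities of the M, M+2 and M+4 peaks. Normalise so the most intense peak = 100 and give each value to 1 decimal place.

100.0 : 89.2 : 19.9

Expanding (0.6915 + 0.3085)^2:
P(M) = 0.6915^2 = 0.478172
P(M+2) = 2 × 0.6915^1 × 0.3085^1 = 0.426656
P(M+4) = 0.3085^2 = 0.095172
The M peak is largest (0.478172); scaling to 100 gives 100.0 : 89.2 : 19.9.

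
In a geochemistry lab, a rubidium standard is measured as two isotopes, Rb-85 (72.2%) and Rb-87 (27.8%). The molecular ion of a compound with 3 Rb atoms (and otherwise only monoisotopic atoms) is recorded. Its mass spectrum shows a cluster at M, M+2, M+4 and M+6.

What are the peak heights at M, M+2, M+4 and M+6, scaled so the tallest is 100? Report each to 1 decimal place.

Each Rb atom is independently Rb-85 (p = 0.722) or Rb-87 (q = 0.278); the cluster is the binomial expansion (p + q)^3.
P(M) = 0.722^3 = 0.376367
P(M+2) = 3 × 0.722^2 × 0.278^1 = 0.434751
P(M+4) = 3 × 0.722^1 × 0.278^2 = 0.167397
P(M+6) = 0.278^3 = 0.021485
The M+2 peak is largest (0.434751); scaling to 100 gives 86.6 : 100.0 : 38.5 : 4.9.

86.6 : 100.0 : 38.5 : 4.9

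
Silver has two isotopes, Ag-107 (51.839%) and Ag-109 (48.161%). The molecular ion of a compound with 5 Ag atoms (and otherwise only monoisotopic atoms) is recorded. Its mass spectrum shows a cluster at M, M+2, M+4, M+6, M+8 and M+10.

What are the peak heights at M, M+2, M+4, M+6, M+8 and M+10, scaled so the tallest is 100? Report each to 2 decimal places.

11.59 : 53.82 : 100.00 : 92.90 : 43.16 : 8.02

Expanding (0.51839 + 0.48161)^5:
P(M) = 0.51839^5 = 0.037435
P(M+2) = 5 × 0.51839^4 × 0.48161^1 = 0.173897
P(M+4) = 10 × 0.51839^3 × 0.48161^2 = 0.323118
P(M+6) = 10 × 0.51839^2 × 0.48161^3 = 0.300192
P(M+8) = 5 × 0.51839^1 × 0.48161^4 = 0.139447
P(M+10) = 0.48161^5 = 0.025911
The M+4 peak is largest (0.323118); scaling to 100 gives 11.59 : 53.82 : 100.00 : 92.90 : 43.16 : 8.02.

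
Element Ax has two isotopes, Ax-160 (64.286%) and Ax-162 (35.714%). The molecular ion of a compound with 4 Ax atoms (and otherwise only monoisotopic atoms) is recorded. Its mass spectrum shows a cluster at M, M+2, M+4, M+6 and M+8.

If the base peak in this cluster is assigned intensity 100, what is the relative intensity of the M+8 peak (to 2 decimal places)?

4.29

Binomial terms of (0.64286 + 0.35714)^4: M 0.1708, M+2 0.3795, M+4 0.3163, M+6 0.1171, M+8 0.0163 → M+2 is the base peak.
P(M+2) = C(4,1) × 0.64286^3 × 0.35714^1 = 4 × 0.2656741 × 0.35714 = 0.379531 (base)
P(M+8) = C(4,4) × 0.64286^0 × 0.35714^4 = 1 × 1.0000 × 0.01626874 = 0.016269
Relative intensity = 0.016269 / 0.379531 × 100 = 4.29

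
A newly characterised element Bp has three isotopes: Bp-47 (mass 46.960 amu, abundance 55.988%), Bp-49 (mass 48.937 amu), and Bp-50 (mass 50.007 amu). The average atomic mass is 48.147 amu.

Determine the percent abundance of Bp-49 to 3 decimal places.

14.397%

The remaining 44.012% is split between Bp-49 (fraction x) and Bp-50 (fraction 0.44012 − x).
Substituting: 48.937x + 50.007(0.44012 − x) = 21.8550352
(48.937 − 50.007)x = -0.15404564  ⇒  x = 0.14397, y = 0.29615
Bp-49: 14.397%, Bp-50: 29.615%.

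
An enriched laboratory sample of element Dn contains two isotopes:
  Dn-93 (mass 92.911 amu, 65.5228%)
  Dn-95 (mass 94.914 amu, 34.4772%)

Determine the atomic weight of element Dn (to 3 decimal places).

Ar = Σ fᵢ·mᵢ = 0.655228 × 92.911 + 0.344772 × 94.914
= 60.8779 + 32.7237 = 93.6016 amu

93.602 amu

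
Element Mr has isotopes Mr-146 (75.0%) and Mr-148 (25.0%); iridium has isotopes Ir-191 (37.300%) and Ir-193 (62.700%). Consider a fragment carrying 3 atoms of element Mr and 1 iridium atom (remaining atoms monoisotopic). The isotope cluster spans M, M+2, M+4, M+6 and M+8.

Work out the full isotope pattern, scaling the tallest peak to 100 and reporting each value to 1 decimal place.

37.3 : 100.0 : 75.1 : 22.3 : 2.3

Element Mr pattern (n=3): 0.421875 : 0.421875 : 0.140625 : 0.015625
Iridium pattern (n=1): 0.3730 : 0.6270
Convolve the two distributions (both contribute in 2-u steps):
  M: 0.421875×0.3730 = 0.157359
  M+2: 0.421875×0.6270 + 0.421875×0.3730 = 0.421875
  M+4: 0.421875×0.6270 + 0.140625×0.3730 = 0.316969
  M+6: 0.140625×0.6270 + 0.015625×0.3730 = 0.094000
  M+8: 0.015625×0.6270 = 0.009797
Scale to base peak (0.421875) = 100: 37.3 : 100.0 : 75.1 : 22.3 : 2.3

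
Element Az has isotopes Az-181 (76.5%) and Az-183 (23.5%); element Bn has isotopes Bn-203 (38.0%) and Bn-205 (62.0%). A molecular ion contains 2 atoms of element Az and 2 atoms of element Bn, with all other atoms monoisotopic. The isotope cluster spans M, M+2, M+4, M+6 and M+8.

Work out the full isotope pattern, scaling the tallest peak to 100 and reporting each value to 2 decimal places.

Element Az pattern (n=2): 0.585225 : 0.35955 : 0.055225
Element Bn pattern (n=2): 0.1444 : 0.4712 : 0.3844
Convolve the two distributions (both contribute in 2-u steps):
  M: 0.585225×0.1444 = 0.084506
  M+2: 0.585225×0.4712 + 0.35955×0.1444 = 0.327677
  M+4: 0.585225×0.3844 + 0.35955×0.4712 + 0.055225×0.1444 = 0.402355
  M+6: 0.35955×0.3844 + 0.055225×0.4712 = 0.164233
  M+8: 0.055225×0.3844 = 0.021228
Scale to base peak (0.402355) = 100: 21.00 : 81.44 : 100.00 : 40.82 : 5.28

21.00 : 81.44 : 100.00 : 40.82 : 5.28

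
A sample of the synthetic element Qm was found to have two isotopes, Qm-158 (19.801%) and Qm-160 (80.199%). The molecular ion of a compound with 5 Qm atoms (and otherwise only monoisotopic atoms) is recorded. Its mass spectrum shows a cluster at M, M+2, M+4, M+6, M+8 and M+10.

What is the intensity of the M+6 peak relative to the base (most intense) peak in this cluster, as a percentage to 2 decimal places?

49.38%

Term probabilities: M 0.0003, M+2 0.0062, M+4 0.0499, M+6 0.2022, M+8 0.4096, M+10 0.3318. Base peak = M+8.
P(M+8) = C(5,4) × 0.19801^1 × 0.80199^4 = 5 × 0.19801 × 0.41369075 = 0.409575 (base)
P(M+6) = C(5,3) × 0.19801^2 × 0.80199^3 = 10 × 0.03920796 × 0.51583031 = 0.202247
Relative intensity = 0.202247 / 0.409575 × 100 = 49.38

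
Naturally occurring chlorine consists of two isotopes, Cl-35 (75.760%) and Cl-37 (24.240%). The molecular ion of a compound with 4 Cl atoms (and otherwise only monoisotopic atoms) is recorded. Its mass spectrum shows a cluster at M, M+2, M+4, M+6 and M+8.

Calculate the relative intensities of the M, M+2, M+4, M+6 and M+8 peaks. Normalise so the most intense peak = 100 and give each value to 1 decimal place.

Each Cl atom is independently Cl-35 (p = 0.75760) or Cl-37 (q = 0.24240); the cluster is the binomial expansion (p + q)^4.
P(M) = 0.75760^4 = 0.329428
P(M+2) = 4 × 0.75760^3 × 0.24240^1 = 0.421612
P(M+4) = 6 × 0.75760^2 × 0.24240^2 = 0.202347
P(M+6) = 4 × 0.75760^1 × 0.24240^3 = 0.043162
P(M+8) = 0.24240^4 = 0.003452
The M+2 peak is largest (0.421612); scaling to 100 gives 78.1 : 100.0 : 48.0 : 10.2 : 0.8.

78.1 : 100.0 : 48.0 : 10.2 : 0.8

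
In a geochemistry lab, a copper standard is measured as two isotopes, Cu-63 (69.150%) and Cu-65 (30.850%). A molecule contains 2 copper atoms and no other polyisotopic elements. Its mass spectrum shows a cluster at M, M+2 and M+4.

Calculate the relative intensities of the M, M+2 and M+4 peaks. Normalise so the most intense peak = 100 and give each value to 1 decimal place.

Expanding (0.69150 + 0.30850)^2:
P(M) = 0.69150^2 = 0.478172
P(M+2) = 2 × 0.69150^1 × 0.30850^1 = 0.426656
P(M+4) = 0.30850^2 = 0.095172
The M peak is largest (0.478172); scaling to 100 gives 100.0 : 89.2 : 19.9.

100.0 : 89.2 : 19.9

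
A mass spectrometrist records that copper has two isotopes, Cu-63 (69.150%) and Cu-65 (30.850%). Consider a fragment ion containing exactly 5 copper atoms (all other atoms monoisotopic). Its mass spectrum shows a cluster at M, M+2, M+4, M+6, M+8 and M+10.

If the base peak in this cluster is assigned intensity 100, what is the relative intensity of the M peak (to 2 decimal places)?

Term probabilities: M 0.1581, M+2 0.3527, M+4 0.3147, M+6 0.1404, M+8 0.0313, M+10 0.0028. Base peak = M+2.
P(M+2) = C(5,1) × 0.69150^4 × 0.30850^1 = 5 × 0.2286487 × 0.3085 = 0.352691 (base)
P(M) = C(5,0) × 0.69150^5 × 0.30850^0 = 1 × 0.15811058 × 1.0000 = 0.158111
Relative intensity = 0.158111 / 0.352691 × 100 = 44.83

44.83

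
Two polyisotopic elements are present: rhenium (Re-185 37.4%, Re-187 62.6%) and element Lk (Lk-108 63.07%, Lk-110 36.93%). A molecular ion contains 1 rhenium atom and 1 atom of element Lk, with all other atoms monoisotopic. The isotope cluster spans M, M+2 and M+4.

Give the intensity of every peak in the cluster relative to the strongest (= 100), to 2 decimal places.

44.26 : 100.00 : 43.38

Rhenium pattern (n=1): 0.3740 : 0.6260
Element Lk pattern (n=1): 0.6307 : 0.3693
Convolve the two distributions (both contribute in 2-u steps):
  M: 0.3740×0.6307 = 0.235882
  M+2: 0.3740×0.3693 + 0.6260×0.6307 = 0.532936
  M+4: 0.6260×0.3693 = 0.231182
Scale to base peak (0.532936) = 100: 44.26 : 100.00 : 43.38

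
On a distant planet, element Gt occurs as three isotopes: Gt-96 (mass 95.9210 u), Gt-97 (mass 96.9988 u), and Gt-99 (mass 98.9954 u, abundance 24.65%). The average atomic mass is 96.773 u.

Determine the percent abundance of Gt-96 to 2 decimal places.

66.61%

The remaining 75.35% is split between Gt-96 (fraction x) and Gt-97 (fraction 0.7535 − x).
Substituting: 95.9210x + 96.9988(0.7535 − x) = 72.3706339
(95.9210 − 96.9988)x = -0.7179619  ⇒  x = 0.66614, y = 0.08736
Gt-96: 66.61%, Gt-97: 8.74%.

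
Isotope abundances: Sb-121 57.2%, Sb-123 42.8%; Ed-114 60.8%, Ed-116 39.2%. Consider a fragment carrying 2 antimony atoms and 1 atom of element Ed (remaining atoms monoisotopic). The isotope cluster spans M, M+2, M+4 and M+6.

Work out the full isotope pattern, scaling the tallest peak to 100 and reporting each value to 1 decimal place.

46.7 : 100.0 : 71.2 : 16.9

Antimony pattern (n=2): 0.327184 : 0.489632 : 0.183184
Element Ed pattern (n=1): 0.6080 : 0.3920
Convolve the two distributions (both contribute in 2-u steps):
  M: 0.327184×0.6080 = 0.198928
  M+2: 0.327184×0.3920 + 0.489632×0.6080 = 0.425952
  M+4: 0.489632×0.3920 + 0.183184×0.6080 = 0.303312
  M+6: 0.183184×0.3920 = 0.071808
Scale to base peak (0.425952) = 100: 46.7 : 100.0 : 71.2 : 16.9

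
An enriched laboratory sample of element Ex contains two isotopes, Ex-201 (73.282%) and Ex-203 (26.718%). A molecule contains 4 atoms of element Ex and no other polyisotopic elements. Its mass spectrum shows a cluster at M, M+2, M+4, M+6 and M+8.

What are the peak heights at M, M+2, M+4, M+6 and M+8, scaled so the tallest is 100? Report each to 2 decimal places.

Each Ex atom is independently Ex-201 (p = 0.73282) or Ex-203 (q = 0.26718); the cluster is the binomial expansion (p + q)^4.
P(M) = 0.73282^4 = 0.288396
P(M+2) = 4 × 0.73282^3 × 0.26718^1 = 0.420587
P(M+4) = 6 × 0.73282^2 × 0.26718^2 = 0.230014
P(M+6) = 4 × 0.73282^1 × 0.26718^3 = 0.055907
P(M+8) = 0.26718^4 = 0.005096
The M+2 peak is largest (0.420587); scaling to 100 gives 68.57 : 100.00 : 54.69 : 13.29 : 1.21.

68.57 : 100.00 : 54.69 : 13.29 : 1.21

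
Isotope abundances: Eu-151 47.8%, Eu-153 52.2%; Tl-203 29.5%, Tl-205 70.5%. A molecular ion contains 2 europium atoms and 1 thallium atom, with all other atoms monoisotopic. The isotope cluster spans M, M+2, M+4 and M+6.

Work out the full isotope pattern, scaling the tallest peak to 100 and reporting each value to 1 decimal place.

15.6 : 71.3 : 100.0 : 44.4

Europium pattern (n=2): 0.228484 : 0.499032 : 0.272484
Thallium pattern (n=1): 0.2950 : 0.7050
Convolve the two distributions (both contribute in 2-u steps):
  M: 0.228484×0.2950 = 0.067403
  M+2: 0.228484×0.7050 + 0.499032×0.2950 = 0.308296
  M+4: 0.499032×0.7050 + 0.272484×0.2950 = 0.432200
  M+6: 0.272484×0.7050 = 0.192101
Scale to base peak (0.432200) = 100: 15.6 : 71.3 : 100.0 : 44.4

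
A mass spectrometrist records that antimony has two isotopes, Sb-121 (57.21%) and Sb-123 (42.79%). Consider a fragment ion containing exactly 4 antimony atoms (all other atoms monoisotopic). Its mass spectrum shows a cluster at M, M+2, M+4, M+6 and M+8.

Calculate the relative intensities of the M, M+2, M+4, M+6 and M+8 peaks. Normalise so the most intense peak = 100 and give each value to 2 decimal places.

29.79 : 89.13 : 100.00 : 49.86 : 9.32

The 4 Sb atoms are independent, so intensities follow the terms of (0.5721 + 0.4279)^4.
P(M) = 0.5721^4 = 0.107124
P(M+2) = 4 × 0.5721^3 × 0.4279^1 = 0.320493
P(M+4) = 6 × 0.5721^2 × 0.4279^2 = 0.359567
P(M+6) = 4 × 0.5721^1 × 0.4279^3 = 0.179291
P(M+8) = 0.4279^4 = 0.033525
The M+4 peak is largest (0.359567); scaling to 100 gives 29.79 : 89.13 : 100.00 : 49.86 : 9.32.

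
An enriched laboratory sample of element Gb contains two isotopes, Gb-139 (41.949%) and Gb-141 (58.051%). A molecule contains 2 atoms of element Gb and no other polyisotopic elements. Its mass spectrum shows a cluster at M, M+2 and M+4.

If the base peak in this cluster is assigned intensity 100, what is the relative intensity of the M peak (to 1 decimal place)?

36.1

Term probabilities: M 0.1760, M+2 0.4870, M+4 0.3370. Base peak = M+2.
P(M+2) = C(2,1) × 0.41949^1 × 0.58051^1 = 2 × 0.41949 × 0.58051 = 0.487036 (base)
P(M) = C(2,0) × 0.41949^2 × 0.58051^0 = 1 × 0.17597186 × 1.0000 = 0.175972
Relative intensity = 0.175972 / 0.487036 × 100 = 36.1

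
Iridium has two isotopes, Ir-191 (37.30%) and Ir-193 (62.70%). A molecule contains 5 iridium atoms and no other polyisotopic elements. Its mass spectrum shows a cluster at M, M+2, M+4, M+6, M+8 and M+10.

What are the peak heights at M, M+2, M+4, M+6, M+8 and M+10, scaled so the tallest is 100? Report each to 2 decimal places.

2.11 : 17.70 : 59.49 : 100.00 : 84.05 : 28.26

The 5 Ir atoms are independent, so intensities follow the terms of (0.3730 + 0.6270)^5.
P(M) = 0.3730^5 = 0.007220
P(M+2) = 5 × 0.3730^4 × 0.6270^1 = 0.060684
P(M+4) = 10 × 0.3730^3 × 0.6270^2 = 0.204015
P(M+6) = 10 × 0.3730^2 × 0.6270^3 = 0.342942
P(M+8) = 5 × 0.3730^1 × 0.6270^4 = 0.288237
P(M+10) = 0.6270^5 = 0.096903
The M+6 peak is largest (0.342942); scaling to 100 gives 2.11 : 17.70 : 59.49 : 100.00 : 84.05 : 28.26.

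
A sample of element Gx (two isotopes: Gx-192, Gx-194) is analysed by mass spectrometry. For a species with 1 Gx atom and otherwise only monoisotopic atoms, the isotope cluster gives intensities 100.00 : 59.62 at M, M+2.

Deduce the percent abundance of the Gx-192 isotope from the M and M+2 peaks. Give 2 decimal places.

Let p = fractional abundance of Gx-192. I(M+2)/I(M) = [C(1,1)·p^0·(1−p)] / p^1 = 1·(1−p)/p = 59.62/100.00 = 0.5962
(1−p)/p = 0.5962/1 = 0.5962  ⇒  p = 1/(1 + 0.5962) = 0.6265
Gx-192: 62.65%, Gx-194: 37.35%.

62.65%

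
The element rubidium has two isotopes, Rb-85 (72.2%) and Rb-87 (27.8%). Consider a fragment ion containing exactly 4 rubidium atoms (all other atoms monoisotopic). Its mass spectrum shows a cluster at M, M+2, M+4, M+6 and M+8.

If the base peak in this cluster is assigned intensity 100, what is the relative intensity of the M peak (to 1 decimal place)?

64.9

(0.722 + 0.278)^4 gives M 0.2717, M+2 0.4185, M+4 0.2417, M+6 0.0620, M+8 0.0060; the largest is M+2.
P(M+2) = C(4,1) × 0.722^3 × 0.278^1 = 4 × 0.37636705 × 0.2780 = 0.418520 (base)
P(M) = C(4,0) × 0.722^4 × 0.278^0 = 1 × 0.27173701 × 1.0000 = 0.271737
Relative intensity = 0.271737 / 0.418520 × 100 = 64.9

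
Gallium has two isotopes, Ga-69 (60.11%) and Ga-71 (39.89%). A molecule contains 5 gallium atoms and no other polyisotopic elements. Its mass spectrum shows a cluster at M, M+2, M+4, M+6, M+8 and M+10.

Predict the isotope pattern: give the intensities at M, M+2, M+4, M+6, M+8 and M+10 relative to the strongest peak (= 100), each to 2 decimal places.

Expanding (0.6011 + 0.3989)^5:
P(M) = 0.6011^5 = 0.078475
P(M+2) = 5 × 0.6011^4 × 0.3989^1 = 0.260388
P(M+4) = 10 × 0.6011^3 × 0.3989^2 = 0.345596
P(M+6) = 10 × 0.6011^2 × 0.3989^3 = 0.229343
P(M+8) = 5 × 0.6011^1 × 0.3989^4 = 0.076098
P(M+10) = 0.3989^5 = 0.010100
The M+4 peak is largest (0.345596); scaling to 100 gives 22.71 : 75.34 : 100.00 : 66.36 : 22.02 : 2.92.

22.71 : 75.34 : 100.00 : 66.36 : 22.02 : 2.92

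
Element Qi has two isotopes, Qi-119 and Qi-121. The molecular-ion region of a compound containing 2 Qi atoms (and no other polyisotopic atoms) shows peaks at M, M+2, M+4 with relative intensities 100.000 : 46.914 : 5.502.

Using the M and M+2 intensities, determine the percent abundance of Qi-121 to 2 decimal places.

Let p = fractional abundance of Qi-119. I(M+2)/I(M) = [C(2,1)·p^1·(1−p)] / p^2 = 2·(1−p)/p = 46.914/100.000 = 0.4691
(1−p)/p = 0.4691/2 = 0.2346  ⇒  p = 1/(1 + 0.2346) = 0.8100
Qi-119: 81.00%, Qi-121: 19.00%.

19.00%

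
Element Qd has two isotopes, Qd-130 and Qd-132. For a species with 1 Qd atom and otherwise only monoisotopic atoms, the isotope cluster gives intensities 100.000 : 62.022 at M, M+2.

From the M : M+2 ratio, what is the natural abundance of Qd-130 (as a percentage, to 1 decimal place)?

61.7%

Write p for the Qd-130 fraction. I(M+2)/I(M) = [C(1,1)·p^0·(1−p)] / p^1 = 1·(1−p)/p = 62.022/100.000 = 0.6202
(1−p)/p = 0.6202/1 = 0.6202  ⇒  p = 1/(1 + 0.6202) = 0.6172
Qd-130: 61.7%, Qd-132: 38.3%.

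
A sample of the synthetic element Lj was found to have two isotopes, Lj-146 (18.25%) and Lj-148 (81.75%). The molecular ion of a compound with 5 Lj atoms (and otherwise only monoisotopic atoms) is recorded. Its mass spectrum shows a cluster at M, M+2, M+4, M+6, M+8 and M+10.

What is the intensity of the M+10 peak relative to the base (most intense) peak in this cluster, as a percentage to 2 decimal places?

Term probabilities: M 0.0002, M+2 0.0045, M+4 0.0406, M+6 0.1820, M+8 0.4076, M+10 0.3651. Base peak = M+8.
P(M+8) = C(5,4) × 0.1825^1 × 0.8175^4 = 5 × 0.1825 × 0.44663324 = 0.407553 (base)
P(M+10) = C(5,5) × 0.1825^0 × 0.8175^5 = 1 × 1.0000 × 0.36512268 = 0.365123
Relative intensity = 0.365123 / 0.407553 × 100 = 89.59

89.59%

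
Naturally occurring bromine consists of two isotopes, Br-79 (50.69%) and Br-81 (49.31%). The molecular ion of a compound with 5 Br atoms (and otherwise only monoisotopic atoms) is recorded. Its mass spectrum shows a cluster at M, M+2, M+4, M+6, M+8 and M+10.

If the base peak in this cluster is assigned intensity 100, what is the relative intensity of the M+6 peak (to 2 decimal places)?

97.28

Binomial terms of (0.5069 + 0.4931)^5: M 0.0335, M+2 0.1628, M+4 0.3167, M+6 0.3081, M+8 0.1498, M+10 0.0292 → M+4 is the base peak.
P(M+4) = C(5,2) × 0.5069^3 × 0.4931^2 = 10 × 0.13024674 × 0.24314761 = 0.316692 (base)
P(M+6) = C(5,3) × 0.5069^2 × 0.4931^3 = 10 × 0.25694761 × 0.11989609 = 0.308070
Relative intensity = 0.308070 / 0.316692 × 100 = 97.28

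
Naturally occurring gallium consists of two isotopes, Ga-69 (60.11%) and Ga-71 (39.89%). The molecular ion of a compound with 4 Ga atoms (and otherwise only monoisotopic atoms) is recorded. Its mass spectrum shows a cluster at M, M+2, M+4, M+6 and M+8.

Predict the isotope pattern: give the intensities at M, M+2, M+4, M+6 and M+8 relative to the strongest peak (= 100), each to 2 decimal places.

37.67 : 100.00 : 99.54 : 44.04 : 7.31

Each Ga atom is independently Ga-69 (p = 0.6011) or Ga-71 (q = 0.3989); the cluster is the binomial expansion (p + q)^4.
P(M) = 0.6011^4 = 0.130553
P(M+2) = 4 × 0.6011^3 × 0.3989^1 = 0.346549
P(M+4) = 6 × 0.6011^2 × 0.3989^2 = 0.344963
P(M+6) = 4 × 0.6011^1 × 0.3989^3 = 0.152616
P(M+8) = 0.3989^4 = 0.025320
The M+2 peak is largest (0.346549); scaling to 100 gives 37.67 : 100.00 : 99.54 : 44.04 : 7.31.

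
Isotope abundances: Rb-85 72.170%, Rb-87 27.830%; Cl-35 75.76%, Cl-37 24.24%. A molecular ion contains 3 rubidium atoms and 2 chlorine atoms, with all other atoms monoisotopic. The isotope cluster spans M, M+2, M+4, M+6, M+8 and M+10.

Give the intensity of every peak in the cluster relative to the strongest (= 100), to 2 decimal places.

55.66 : 100.00 : 71.73 : 25.67 : 4.58 : 0.33

Rubidium pattern (n=3): 0.37589809 : 0.43485841 : 0.16768892 : 0.02155458
Chlorine pattern (n=2): 0.57395776 : 0.36728448 : 0.05875776
Convolve the two distributions (both contribute in 2-u steps):
  M: 0.37589809×0.57395776 = 0.215750
  M+2: 0.37589809×0.36728448 + 0.43485841×0.57395776 = 0.387652
  M+4: 0.37589809×0.05875776 + 0.43485841×0.36728448 + 0.16768892×0.57395776 = 0.278050
  M+6: 0.43485841×0.05875776 + 0.16768892×0.36728448 + 0.02155458×0.57395776 = 0.099512
  M+8: 0.16768892×0.05875776 + 0.02155458×0.36728448 = 0.017770
  M+10: 0.02155458×0.05875776 = 0.001266
Scale to base peak (0.387652) = 100: 55.66 : 100.00 : 71.73 : 25.67 : 4.58 : 0.33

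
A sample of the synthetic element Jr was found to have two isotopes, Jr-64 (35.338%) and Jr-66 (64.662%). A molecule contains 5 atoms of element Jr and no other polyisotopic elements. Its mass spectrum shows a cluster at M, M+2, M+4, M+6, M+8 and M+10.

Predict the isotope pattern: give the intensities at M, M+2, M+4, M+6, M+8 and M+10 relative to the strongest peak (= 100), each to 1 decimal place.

1.6 : 14.9 : 54.7 : 100.0 : 91.5 : 33.5

Each Jr atom is independently Jr-64 (p = 0.35338) or Jr-66 (q = 0.64662); the cluster is the binomial expansion (p + q)^5.
P(M) = 0.35338^5 = 0.005511
P(M+2) = 5 × 0.35338^4 × 0.64662^1 = 0.050418
P(M+4) = 10 × 0.35338^3 × 0.64662^2 = 0.184512
P(M+6) = 10 × 0.35338^2 × 0.64662^3 = 0.337622
P(M+8) = 5 × 0.35338^1 × 0.64662^4 = 0.308893
P(M+10) = 0.64662^5 = 0.113044
The M+6 peak is largest (0.337622); scaling to 100 gives 1.6 : 14.9 : 54.7 : 100.0 : 91.5 : 33.5.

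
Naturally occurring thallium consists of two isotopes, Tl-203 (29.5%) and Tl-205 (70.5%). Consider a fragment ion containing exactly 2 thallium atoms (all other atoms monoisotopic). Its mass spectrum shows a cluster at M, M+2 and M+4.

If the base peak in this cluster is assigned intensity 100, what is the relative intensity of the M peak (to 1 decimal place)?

17.5

(0.295 + 0.705)^2 gives M 0.0870, M+2 0.4160, M+4 0.4970; the largest is M+4.
P(M+4) = C(2,2) × 0.295^0 × 0.705^2 = 1 × 1.0000 × 0.497025 = 0.497025 (base)
P(M) = C(2,0) × 0.295^2 × 0.705^0 = 1 × 0.087025 × 1.0000 = 0.087025
Relative intensity = 0.087025 / 0.497025 × 100 = 17.5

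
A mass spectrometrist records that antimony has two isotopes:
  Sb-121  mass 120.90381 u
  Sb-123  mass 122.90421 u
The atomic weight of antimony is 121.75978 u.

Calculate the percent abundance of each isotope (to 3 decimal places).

Sb-121: 57.210%, Sb-123: 42.790%

With x = fraction of Sb-121 (so Sb-123 is 1 − x):
120.90381·x + 122.90421·(1 − x) = 121.75978
(120.90381 − 122.90421)·x = 121.75978 − 122.90421
x = -1.14443 / -2.00040 = 0.57210 → 57.210% Sb-121, 42.790% Sb-123.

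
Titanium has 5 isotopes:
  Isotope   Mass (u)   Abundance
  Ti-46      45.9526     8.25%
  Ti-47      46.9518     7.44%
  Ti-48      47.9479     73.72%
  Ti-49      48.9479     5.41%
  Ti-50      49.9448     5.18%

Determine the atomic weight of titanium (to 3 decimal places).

47.867 u

The abundance-weighted mean is 0.0825 × 45.9526 + 0.0744 × 46.9518 + 0.7372 × 47.9479 + 0.0541 × 48.9479 + 0.0518 × 49.9448
= 3.79109 + 3.49321 + 35.34719 + 2.64808 + 2.58714 = 47.86671 u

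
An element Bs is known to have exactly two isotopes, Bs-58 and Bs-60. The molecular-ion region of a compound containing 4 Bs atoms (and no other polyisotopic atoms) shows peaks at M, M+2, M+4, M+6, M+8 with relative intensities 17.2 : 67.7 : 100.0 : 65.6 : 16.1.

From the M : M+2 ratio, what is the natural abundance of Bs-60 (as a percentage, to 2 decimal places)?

Write p for the Bs-58 fraction. I(M+2)/I(M) = [C(4,1)·p^3·(1−p)] / p^4 = 4·(1−p)/p = 67.7/17.2 = 3.9360
(1−p)/p = 3.9360/4 = 0.9840  ⇒  p = 1/(1 + 0.9840) = 0.5040
Bs-58: 50.40%, Bs-60: 49.60%.

49.60%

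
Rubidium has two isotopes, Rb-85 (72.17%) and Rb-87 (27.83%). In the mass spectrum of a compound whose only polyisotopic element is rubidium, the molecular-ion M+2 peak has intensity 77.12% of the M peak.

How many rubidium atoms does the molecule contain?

2

For n independent Rb atoms, I(M+2)/I(M) = n · (abundance Rb-87) / (abundance Rb-85) = n · 0.2783/0.7217.
n = 0.7712 × 0.7217/0.2783 = 2.00 ≈ 2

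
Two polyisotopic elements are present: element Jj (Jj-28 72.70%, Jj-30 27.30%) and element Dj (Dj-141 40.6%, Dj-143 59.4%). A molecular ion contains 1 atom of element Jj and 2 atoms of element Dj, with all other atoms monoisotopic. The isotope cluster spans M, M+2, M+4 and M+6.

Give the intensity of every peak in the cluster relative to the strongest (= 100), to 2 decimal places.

Element Jj pattern (n=1): 0.7270 : 0.2730
Element Dj pattern (n=2): 0.164836 : 0.482328 : 0.352836
Convolve the two distributions (both contribute in 2-u steps):
  M: 0.7270×0.164836 = 0.119836
  M+2: 0.7270×0.482328 + 0.2730×0.164836 = 0.395653
  M+4: 0.7270×0.352836 + 0.2730×0.482328 = 0.388187
  M+6: 0.2730×0.352836 = 0.096324
Scale to base peak (0.395653) = 100: 30.29 : 100.00 : 98.11 : 24.35

30.29 : 100.00 : 98.11 : 24.35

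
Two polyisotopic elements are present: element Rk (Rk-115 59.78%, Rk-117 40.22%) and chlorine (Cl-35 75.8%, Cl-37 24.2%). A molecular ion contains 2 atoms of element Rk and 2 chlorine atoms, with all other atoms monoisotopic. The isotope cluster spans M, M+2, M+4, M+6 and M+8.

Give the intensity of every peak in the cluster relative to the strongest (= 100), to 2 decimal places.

50.40 : 100.00 : 71.25 : 21.48 : 2.33

Element Rk pattern (n=2): 0.35736484 : 0.48087032 : 0.16176484
Chlorine pattern (n=2): 0.574564 : 0.366872 : 0.058564
Convolve the two distributions (both contribute in 2-u steps):
  M: 0.35736484×0.574564 = 0.205329
  M+2: 0.35736484×0.366872 + 0.48087032×0.574564 = 0.407398
  M+4: 0.35736484×0.058564 + 0.48087032×0.366872 + 0.16176484×0.574564 = 0.290291
  M+6: 0.48087032×0.058564 + 0.16176484×0.366872 = 0.087509
  M+8: 0.16176484×0.058564 = 0.009474
Scale to base peak (0.407398) = 100: 50.40 : 100.00 : 71.25 : 21.48 : 2.33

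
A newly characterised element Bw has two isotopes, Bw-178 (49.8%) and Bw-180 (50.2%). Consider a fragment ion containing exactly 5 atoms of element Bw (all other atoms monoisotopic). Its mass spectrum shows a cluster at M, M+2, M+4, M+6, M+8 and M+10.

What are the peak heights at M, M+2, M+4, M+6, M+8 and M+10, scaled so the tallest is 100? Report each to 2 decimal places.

Each Bw atom is independently Bw-178 (p = 0.498) or Bw-180 (q = 0.502); the cluster is the binomial expansion (p + q)^5.
P(M) = 0.498^5 = 0.030630
P(M+2) = 5 × 0.498^4 × 0.502^1 = 0.154380
P(M+4) = 10 × 0.498^3 × 0.502^2 = 0.311240
P(M+6) = 10 × 0.498^2 × 0.502^3 = 0.313740
P(M+8) = 5 × 0.498^1 × 0.502^4 = 0.158130
P(M+10) = 0.502^5 = 0.031880
The M+6 peak is largest (0.313740); scaling to 100 gives 9.76 : 49.21 : 99.20 : 100.00 : 50.40 : 10.16.

9.76 : 49.21 : 99.20 : 100.00 : 50.40 : 10.16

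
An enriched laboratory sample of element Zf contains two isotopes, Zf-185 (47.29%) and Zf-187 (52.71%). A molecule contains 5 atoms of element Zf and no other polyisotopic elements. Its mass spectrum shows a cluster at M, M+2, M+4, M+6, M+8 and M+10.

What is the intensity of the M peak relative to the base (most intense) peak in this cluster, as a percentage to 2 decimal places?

Term probabilities: M 0.0237, M+2 0.1318, M+4 0.2938, M+6 0.3275, M+8 0.1825, M+10 0.0407. Base peak = M+6.
P(M+6) = C(5,3) × 0.4729^2 × 0.5271^3 = 10 × 0.22363441 × 0.14644652 = 0.327505 (base)
P(M) = C(5,0) × 0.4729^5 × 0.5271^0 = 1 × 0.02365084 × 1.0000 = 0.023651
Relative intensity = 0.023651 / 0.327505 × 100 = 7.22

7.22%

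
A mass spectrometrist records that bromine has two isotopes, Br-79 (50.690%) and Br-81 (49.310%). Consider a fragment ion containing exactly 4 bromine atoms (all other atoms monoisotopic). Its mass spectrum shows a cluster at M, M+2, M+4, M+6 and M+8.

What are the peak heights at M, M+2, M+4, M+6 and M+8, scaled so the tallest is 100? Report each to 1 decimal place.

Each Br atom is independently Br-79 (p = 0.50690) or Br-81 (q = 0.49310); the cluster is the binomial expansion (p + q)^4.
P(M) = 0.50690^4 = 0.066022
P(M+2) = 4 × 0.50690^3 × 0.49310^1 = 0.256899
P(M+4) = 6 × 0.50690^2 × 0.49310^2 = 0.374857
P(M+6) = 4 × 0.50690^1 × 0.49310^3 = 0.243101
P(M+8) = 0.49310^4 = 0.059121
The M+4 peak is largest (0.374857); scaling to 100 gives 17.6 : 68.5 : 100.0 : 64.9 : 15.8.

17.6 : 68.5 : 100.0 : 64.9 : 15.8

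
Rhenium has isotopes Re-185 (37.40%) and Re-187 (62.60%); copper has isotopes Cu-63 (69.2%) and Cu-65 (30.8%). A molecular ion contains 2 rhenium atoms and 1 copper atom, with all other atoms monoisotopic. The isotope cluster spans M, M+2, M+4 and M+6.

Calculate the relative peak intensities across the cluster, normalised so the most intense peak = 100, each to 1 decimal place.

23.3 : 88.4 : 100.0 : 29.1

Rhenium pattern (n=2): 0.139876 : 0.468248 : 0.391876
Copper pattern (n=1): 0.6920 : 0.3080
Convolve the two distributions (both contribute in 2-u steps):
  M: 0.139876×0.6920 = 0.096794
  M+2: 0.139876×0.3080 + 0.468248×0.6920 = 0.367109
  M+4: 0.468248×0.3080 + 0.391876×0.6920 = 0.415399
  M+6: 0.391876×0.3080 = 0.120698
Scale to base peak (0.415399) = 100: 23.3 : 88.4 : 100.0 : 29.1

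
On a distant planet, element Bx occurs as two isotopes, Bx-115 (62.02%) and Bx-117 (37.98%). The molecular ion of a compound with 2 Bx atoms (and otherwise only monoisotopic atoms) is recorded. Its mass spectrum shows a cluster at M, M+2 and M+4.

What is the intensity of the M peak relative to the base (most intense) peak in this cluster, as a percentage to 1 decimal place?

Binomial terms of (0.6202 + 0.3798)^2: M 0.3846, M+2 0.4711, M+4 0.1442 → M+2 is the base peak.
P(M+2) = C(2,1) × 0.6202^1 × 0.3798^1 = 2 × 0.6202 × 0.3798 = 0.471104 (base)
P(M) = C(2,0) × 0.6202^2 × 0.3798^0 = 1 × 0.38464804 × 1.0000 = 0.384648
Relative intensity = 0.384648 / 0.471104 × 100 = 81.6

81.6%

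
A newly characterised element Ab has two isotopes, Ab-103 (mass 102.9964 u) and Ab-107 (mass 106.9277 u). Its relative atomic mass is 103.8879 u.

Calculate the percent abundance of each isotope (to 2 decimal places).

Ab-103: 77.32%, Ab-107: 22.68%

Let x be the fractional abundance of Ab-103; then Ab-107 has abundance 1 − x.
102.9964·x + 106.9277·(1 − x) = 103.8879
(102.9964 − 106.9277)·x = 103.8879 − 106.9277
x = -3.0398 / -3.9313 = 0.77323 → 77.32% Ab-103, 22.68% Ab-107.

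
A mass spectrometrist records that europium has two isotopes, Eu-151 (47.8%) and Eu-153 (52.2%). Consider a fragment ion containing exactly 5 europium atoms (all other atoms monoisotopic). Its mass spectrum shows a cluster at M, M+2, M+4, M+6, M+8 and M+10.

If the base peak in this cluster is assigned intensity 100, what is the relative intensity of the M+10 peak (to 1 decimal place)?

(0.478 + 0.522)^5 gives M 0.0250, M+2 0.1363, M+4 0.2976, M+6 0.3250, M+8 0.1775, M+10 0.0388; the largest is M+6.
P(M+6) = C(5,3) × 0.478^2 × 0.522^3 = 10 × 0.228484 × 0.14223665 = 0.324988 (base)
P(M+10) = C(5,5) × 0.478^0 × 0.522^5 = 1 × 1.0000 × 0.03875721 = 0.038757
Relative intensity = 0.038757 / 0.324988 × 100 = 11.9

11.9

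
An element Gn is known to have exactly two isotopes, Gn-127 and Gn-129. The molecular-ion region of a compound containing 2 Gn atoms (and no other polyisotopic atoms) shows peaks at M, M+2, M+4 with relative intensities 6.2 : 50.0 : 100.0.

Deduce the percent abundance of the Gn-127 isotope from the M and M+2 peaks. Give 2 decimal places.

If p is the fraction of Gn that is Gn-127, then I(M+2)/I(M) = [C(2,1)·p^1·(1−p)] / p^2 = 2·(1−p)/p = 50.0/6.2 = 8.0645
(1−p)/p = 8.0645/2 = 4.0323  ⇒  p = 1/(1 + 4.0323) = 0.1987
Gn-127: 19.87%, Gn-129: 80.13%.

19.87%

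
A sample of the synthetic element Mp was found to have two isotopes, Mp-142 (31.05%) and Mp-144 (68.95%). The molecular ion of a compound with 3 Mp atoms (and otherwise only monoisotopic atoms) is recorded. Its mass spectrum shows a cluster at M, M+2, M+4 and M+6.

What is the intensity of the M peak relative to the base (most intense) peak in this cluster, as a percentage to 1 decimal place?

Term probabilities: M 0.0299, M+2 0.1994, M+4 0.4428, M+6 0.3278. Base peak = M+4.
P(M+4) = C(3,2) × 0.3105^1 × 0.6895^2 = 3 × 0.3105 × 0.47541025 = 0.442845 (base)
P(M) = C(3,0) × 0.3105^3 × 0.6895^0 = 1 × 0.02993538 × 1.0000 = 0.029935
Relative intensity = 0.029935 / 0.442845 × 100 = 6.8

6.8%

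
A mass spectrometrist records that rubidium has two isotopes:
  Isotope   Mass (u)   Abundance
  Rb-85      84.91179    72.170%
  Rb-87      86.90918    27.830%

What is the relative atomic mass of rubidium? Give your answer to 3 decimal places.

Weight each isotope mass by its fractional abundance: 0.72170 × 84.91179 + 0.27830 × 86.90918
= 61.280839 + 24.186825 = 85.467664 u

85.468 u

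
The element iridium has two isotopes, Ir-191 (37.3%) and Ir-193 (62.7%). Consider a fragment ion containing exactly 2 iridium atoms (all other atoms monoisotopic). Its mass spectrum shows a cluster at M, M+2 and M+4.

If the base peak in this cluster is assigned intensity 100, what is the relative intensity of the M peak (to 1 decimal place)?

Binomial terms of (0.373 + 0.627)^2: M 0.1391, M+2 0.4677, M+4 0.3931 → M+2 is the base peak.
P(M+2) = C(2,1) × 0.373^1 × 0.627^1 = 2 × 0.3730 × 0.6270 = 0.467742 (base)
P(M) = C(2,0) × 0.373^2 × 0.627^0 = 1 × 0.139129 × 1.0000 = 0.139129
Relative intensity = 0.139129 / 0.467742 × 100 = 29.7

29.7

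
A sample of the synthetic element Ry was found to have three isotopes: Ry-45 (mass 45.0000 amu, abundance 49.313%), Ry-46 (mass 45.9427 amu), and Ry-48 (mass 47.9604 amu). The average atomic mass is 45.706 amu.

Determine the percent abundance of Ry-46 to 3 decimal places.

The remaining 50.687% is split between Ry-46 (fraction x) and Ry-48 (fraction 0.50687 − x).
Substituting: 45.9427x + 47.9604(0.50687 − x) = 23.51515
(45.9427 − 47.9604)x = -0.794537948  ⇒  x = 0.39378, y = 0.11309
Ry-46: 39.378%, Ry-48: 11.309%.

39.378%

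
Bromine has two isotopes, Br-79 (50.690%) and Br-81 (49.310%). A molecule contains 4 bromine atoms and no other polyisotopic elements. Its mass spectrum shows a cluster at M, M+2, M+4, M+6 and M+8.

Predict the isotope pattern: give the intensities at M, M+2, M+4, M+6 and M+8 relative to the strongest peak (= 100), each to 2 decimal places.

17.61 : 68.53 : 100.00 : 64.85 : 15.77

Expanding (0.50690 + 0.49310)^4:
P(M) = 0.50690^4 = 0.066022
P(M+2) = 4 × 0.50690^3 × 0.49310^1 = 0.256899
P(M+4) = 6 × 0.50690^2 × 0.49310^2 = 0.374857
P(M+6) = 4 × 0.50690^1 × 0.49310^3 = 0.243101
P(M+8) = 0.49310^4 = 0.059121
The M+4 peak is largest (0.374857); scaling to 100 gives 17.61 : 68.53 : 100.00 : 64.85 : 15.77.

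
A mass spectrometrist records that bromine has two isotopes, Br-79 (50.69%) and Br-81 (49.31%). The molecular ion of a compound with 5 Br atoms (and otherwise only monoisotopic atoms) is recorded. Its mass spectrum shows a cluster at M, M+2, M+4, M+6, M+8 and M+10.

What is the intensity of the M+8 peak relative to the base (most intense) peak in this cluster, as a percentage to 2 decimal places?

47.31%

Term probabilities: M 0.0335, M+2 0.1628, M+4 0.3167, M+6 0.3081, M+8 0.1498, M+10 0.0292. Base peak = M+4.
P(M+4) = C(5,2) × 0.5069^3 × 0.4931^2 = 10 × 0.13024674 × 0.24314761 = 0.316692 (base)
P(M+8) = C(5,4) × 0.5069^1 × 0.4931^4 = 5 × 0.5069 × 0.05912076 = 0.149842
Relative intensity = 0.149842 / 0.316692 × 100 = 47.31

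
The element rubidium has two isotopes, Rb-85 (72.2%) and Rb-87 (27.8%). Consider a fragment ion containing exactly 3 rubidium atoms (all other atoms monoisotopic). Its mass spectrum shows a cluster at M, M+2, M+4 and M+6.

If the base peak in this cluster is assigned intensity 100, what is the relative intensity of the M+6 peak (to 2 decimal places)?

(0.722 + 0.278)^3 gives M 0.3764, M+2 0.4348, M+4 0.1674, M+6 0.0215; the largest is M+2.
P(M+2) = C(3,1) × 0.722^2 × 0.278^1 = 3 × 0.521284 × 0.2780 = 0.434751 (base)
P(M+6) = C(3,3) × 0.722^0 × 0.278^3 = 1 × 1.0000 × 0.02148495 = 0.021485
Relative intensity = 0.021485 / 0.434751 × 100 = 4.94

4.94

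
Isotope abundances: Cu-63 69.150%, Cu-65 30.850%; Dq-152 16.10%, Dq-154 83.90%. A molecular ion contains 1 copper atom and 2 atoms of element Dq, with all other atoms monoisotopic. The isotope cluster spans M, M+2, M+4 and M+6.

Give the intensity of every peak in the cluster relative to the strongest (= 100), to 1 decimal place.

3.1 : 34.2 : 100.0 : 38.1

Copper pattern (n=1): 0.6915 : 0.3085
Element Dq pattern (n=2): 0.025921 : 0.270158 : 0.703921
Convolve the two distributions (both contribute in 2-u steps):
  M: 0.6915×0.025921 = 0.017924
  M+2: 0.6915×0.270158 + 0.3085×0.025921 = 0.194811
  M+4: 0.6915×0.703921 + 0.3085×0.270158 = 0.570105
  M+6: 0.3085×0.703921 = 0.217160
Scale to base peak (0.570105) = 100: 3.1 : 34.2 : 100.0 : 38.1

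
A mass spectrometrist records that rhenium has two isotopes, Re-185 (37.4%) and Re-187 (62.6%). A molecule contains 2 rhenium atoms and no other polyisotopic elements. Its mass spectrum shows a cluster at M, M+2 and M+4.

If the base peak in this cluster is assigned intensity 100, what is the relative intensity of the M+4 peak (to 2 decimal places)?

Binomial terms of (0.374 + 0.626)^2: M 0.1399, M+2 0.4682, M+4 0.3919 → M+2 is the base peak.
P(M+2) = C(2,1) × 0.374^1 × 0.626^1 = 2 × 0.3740 × 0.6260 = 0.468248 (base)
P(M+4) = C(2,2) × 0.374^0 × 0.626^2 = 1 × 1.0000 × 0.391876 = 0.391876
Relative intensity = 0.391876 / 0.468248 × 100 = 83.69

83.69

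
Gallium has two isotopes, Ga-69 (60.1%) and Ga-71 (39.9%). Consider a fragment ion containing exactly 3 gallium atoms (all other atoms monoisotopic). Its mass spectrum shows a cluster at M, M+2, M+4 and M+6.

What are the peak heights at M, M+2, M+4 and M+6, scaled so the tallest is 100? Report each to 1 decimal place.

Expanding (0.601 + 0.399)^3:
P(M) = 0.601^3 = 0.217082
P(M+2) = 3 × 0.601^2 × 0.399^1 = 0.432358
P(M+4) = 3 × 0.601^1 × 0.399^2 = 0.287039
P(M+6) = 0.399^3 = 0.063521
The M+2 peak is largest (0.432358); scaling to 100 gives 50.2 : 100.0 : 66.4 : 14.7.

50.2 : 100.0 : 66.4 : 14.7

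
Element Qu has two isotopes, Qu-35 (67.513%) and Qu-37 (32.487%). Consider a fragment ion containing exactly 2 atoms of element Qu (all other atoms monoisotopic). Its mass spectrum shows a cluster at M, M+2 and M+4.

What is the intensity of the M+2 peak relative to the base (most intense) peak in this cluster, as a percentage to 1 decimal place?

Binomial terms of (0.67513 + 0.32487)^2: M 0.4558, M+2 0.4387, M+4 0.1055 → M is the base peak.
P(M) = C(2,0) × 0.67513^2 × 0.32487^0 = 1 × 0.45580052 × 1.0000 = 0.455801 (base)
P(M+2) = C(2,1) × 0.67513^1 × 0.32487^1 = 2 × 0.67513 × 0.32487 = 0.438659
Relative intensity = 0.438659 / 0.455801 × 100 = 96.2

96.2%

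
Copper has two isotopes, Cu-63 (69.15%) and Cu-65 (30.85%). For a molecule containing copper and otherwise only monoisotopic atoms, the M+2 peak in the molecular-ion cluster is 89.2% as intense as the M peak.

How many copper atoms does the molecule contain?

With n Cu atoms, P(M+2)/P(M) = C(n,1)·p^(n−1)q / p^n = n·q/p = n · 0.3085/0.6915.
n = 0.892 × 0.6915/0.3085 = 2.00 ≈ 2

2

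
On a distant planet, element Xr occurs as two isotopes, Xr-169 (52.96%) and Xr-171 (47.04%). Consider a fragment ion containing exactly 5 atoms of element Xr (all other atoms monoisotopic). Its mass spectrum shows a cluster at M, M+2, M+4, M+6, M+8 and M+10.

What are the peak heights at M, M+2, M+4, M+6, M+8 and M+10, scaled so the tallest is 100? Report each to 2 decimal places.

12.68 : 56.29 : 100.00 : 88.82 : 39.45 : 7.01

The 5 Xr atoms are independent, so intensities follow the terms of (0.5296 + 0.4704)^5.
P(M) = 0.5296^5 = 0.041662
P(M+2) = 5 × 0.5296^4 × 0.4704^1 = 0.185024
P(M+4) = 10 × 0.5296^3 × 0.4704^2 = 0.328684
P(M+6) = 10 × 0.5296^2 × 0.4704^3 = 0.291943
P(M+8) = 5 × 0.5296^1 × 0.4704^4 = 0.129654
P(M+10) = 0.4704^5 = 0.023032
The M+4 peak is largest (0.328684); scaling to 100 gives 12.68 : 56.29 : 100.00 : 88.82 : 39.45 : 7.01.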